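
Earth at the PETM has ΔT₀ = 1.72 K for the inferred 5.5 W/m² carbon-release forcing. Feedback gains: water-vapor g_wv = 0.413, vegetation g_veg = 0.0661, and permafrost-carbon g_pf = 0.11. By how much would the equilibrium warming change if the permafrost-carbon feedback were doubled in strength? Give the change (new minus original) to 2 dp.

Original: g = 0.5891, ΔT = 1.72/(1−0.5891) = 4.1859 K.
With doubled permafrost-carbon: g' = 0.6991, ΔT' = 1.72/(1−0.6991) = 5.7162 K.
Change = 5.7162 − 4.1859 = 1.53 K.

1.53 K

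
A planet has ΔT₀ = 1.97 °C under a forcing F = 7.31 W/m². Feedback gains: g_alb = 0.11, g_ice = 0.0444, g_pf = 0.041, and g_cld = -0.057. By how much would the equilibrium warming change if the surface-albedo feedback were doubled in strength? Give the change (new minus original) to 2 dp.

Original: g = 0.1384, ΔT = 1.97/(1−0.1384) = 2.2864 °C.
With doubled surface-albedo: g' = 0.2484, ΔT' = 1.97/(1−0.2484) = 2.6211 °C.
Change = 2.6211 − 2.2864 = 0.33 °C.

0.33 °C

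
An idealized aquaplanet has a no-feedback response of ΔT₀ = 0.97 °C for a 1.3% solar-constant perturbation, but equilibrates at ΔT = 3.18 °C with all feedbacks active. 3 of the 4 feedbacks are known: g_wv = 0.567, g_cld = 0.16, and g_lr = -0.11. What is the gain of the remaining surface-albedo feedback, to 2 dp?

Amplification A = ΔT/ΔT₀ = 3.18/0.97 = 3.278.
Total gain g = 1 − 1/A = 1 − 1/3.278 = 0.6949.
Known gains sum to 0.567 + 0.16 − 0.11 = 0.617.
g_alb = 0.6949 − 0.617 = 0.08.

0.08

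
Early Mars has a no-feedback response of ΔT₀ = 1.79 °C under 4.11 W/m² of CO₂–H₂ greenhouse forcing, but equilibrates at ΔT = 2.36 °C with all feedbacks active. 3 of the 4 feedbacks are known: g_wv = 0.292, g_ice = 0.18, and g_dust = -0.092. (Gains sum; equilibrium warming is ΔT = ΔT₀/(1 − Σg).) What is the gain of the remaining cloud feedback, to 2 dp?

-0.14

Amplification A = ΔT/ΔT₀ = 2.36/1.79 = 1.318.
Total gain g = 1 − 1/A = 1 − 1/1.318 = 0.2413.
Known gains sum to 0.292 + 0.18 − 0.092 = 0.38.
g_cld = 0.2413 − 0.38 = -0.14.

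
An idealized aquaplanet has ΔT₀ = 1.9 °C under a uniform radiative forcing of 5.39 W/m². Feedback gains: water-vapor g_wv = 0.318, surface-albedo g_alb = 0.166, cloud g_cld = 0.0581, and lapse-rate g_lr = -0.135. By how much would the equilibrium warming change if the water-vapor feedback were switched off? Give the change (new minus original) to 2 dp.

-1.12 °C

Original: g = 0.4071, ΔT = 1.9/(1−0.4071) = 3.2046 °C.
Without water-vapor: g' = 0.0891, ΔT' = 1.9/(1−0.0891) = 2.0858 °C.
Change = 2.0858 − 3.2046 = -1.12 °C.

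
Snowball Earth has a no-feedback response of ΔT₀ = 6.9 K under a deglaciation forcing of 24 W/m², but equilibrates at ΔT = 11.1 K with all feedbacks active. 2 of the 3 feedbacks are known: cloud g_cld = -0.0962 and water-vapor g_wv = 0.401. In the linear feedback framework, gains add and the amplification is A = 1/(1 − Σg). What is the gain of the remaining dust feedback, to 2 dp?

0.07

Amplification A = ΔT/ΔT₀ = 11.1/6.9 = 1.609.
Total gain g = 1 − 1/A = 1 − 1/1.609 = 0.3785.
Known gains sum to -0.0962 + 0.401 = 0.3048.
g_dust = 0.3785 − 0.3048 = 0.07.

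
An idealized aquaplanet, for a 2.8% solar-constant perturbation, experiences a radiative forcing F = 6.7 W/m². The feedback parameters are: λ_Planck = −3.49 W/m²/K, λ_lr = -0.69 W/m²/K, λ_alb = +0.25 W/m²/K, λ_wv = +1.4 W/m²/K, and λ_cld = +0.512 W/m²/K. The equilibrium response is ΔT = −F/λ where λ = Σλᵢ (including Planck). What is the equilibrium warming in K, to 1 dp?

Net feedback parameter λ = (−3.49) + (-0.69) + (+0.25) + (+1.4) + (+0.512) = -2.018 W/m²/K.
ΔT = −F/λ = −6.7/(-2.018) = 3.3 K.

3.3 K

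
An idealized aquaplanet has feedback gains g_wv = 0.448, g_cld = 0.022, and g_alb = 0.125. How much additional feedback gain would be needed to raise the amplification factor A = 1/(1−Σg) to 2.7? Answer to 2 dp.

Current total gain = 0.595.
Target gain for A = 2.7: g* = 1 − 1/2.7 = 0.6296.
Additional gain needed = 0.6296 − 0.595 = 0.03.

0.03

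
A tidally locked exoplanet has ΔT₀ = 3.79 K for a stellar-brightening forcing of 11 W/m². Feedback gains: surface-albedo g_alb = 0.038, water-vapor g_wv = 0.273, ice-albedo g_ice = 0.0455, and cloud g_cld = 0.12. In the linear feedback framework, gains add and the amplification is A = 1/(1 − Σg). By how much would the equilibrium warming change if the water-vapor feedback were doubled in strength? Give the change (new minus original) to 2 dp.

Original: g = 0.4765, ΔT = 3.79/(1−0.4765) = 7.2397 K.
With doubled water-vapor: g' = 0.7495, ΔT' = 3.79/(1−0.7495) = 15.1297 K.
Change = 15.1297 − 7.2397 = 7.89 K.

7.89 K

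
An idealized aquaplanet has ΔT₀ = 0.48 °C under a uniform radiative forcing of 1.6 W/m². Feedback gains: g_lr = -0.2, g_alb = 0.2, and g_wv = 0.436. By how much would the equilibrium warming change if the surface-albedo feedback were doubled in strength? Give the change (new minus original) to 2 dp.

Original: g = 0.436, ΔT = 0.48/(1−0.436) = 0.8511 °C.
With doubled surface-albedo: g' = 0.636, ΔT' = 0.48/(1−0.636) = 1.3187 °C.
Change = 1.3187 − 0.8511 = 0.47 °C.

0.47 °C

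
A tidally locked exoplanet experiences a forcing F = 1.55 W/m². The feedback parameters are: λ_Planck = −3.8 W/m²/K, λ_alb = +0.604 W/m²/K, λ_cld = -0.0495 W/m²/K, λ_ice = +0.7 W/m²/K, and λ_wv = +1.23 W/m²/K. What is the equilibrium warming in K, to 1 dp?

1.2 K

Net feedback parameter λ = (−3.8) + (+0.604) + (-0.0495) + (+0.7) + (+1.23) = -1.3155 W/m²/K.
ΔT = −F/λ = −1.55/(-1.3155) = 1.2 K.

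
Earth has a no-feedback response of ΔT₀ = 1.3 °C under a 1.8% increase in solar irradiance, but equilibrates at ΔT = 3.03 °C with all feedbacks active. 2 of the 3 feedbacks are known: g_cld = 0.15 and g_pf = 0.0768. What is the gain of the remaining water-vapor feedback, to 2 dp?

0.34

Amplification A = ΔT/ΔT₀ = 3.03/1.3 = 2.331.
Total gain g = 1 − 1/A = 1 − 1/2.331 = 0.571.
Known gains sum to 0.15 + 0.0768 = 0.2268.
g_wv = 0.571 − 0.2268 = 0.34.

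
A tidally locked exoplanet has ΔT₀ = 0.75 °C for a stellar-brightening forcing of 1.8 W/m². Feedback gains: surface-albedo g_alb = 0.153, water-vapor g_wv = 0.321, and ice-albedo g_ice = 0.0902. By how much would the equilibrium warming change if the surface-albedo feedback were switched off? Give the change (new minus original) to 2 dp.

Original: g = 0.5642, ΔT = 0.75/(1−0.5642) = 1.7210 °C.
Without surface-albedo: g' = 0.4112, ΔT' = 0.75/(1−0.4112) = 1.2738 °C.
Change = 1.2738 − 1.7210 = -0.45 °C.

-0.45 °C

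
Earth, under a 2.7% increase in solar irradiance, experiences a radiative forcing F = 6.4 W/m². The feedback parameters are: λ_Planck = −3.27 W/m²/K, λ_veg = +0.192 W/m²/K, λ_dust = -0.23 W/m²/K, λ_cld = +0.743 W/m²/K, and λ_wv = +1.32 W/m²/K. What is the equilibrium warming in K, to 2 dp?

5.14 K

Net feedback parameter λ = (−3.27) + (+0.192) + (-0.23) + (+0.743) + (+1.32) = -1.245 W/m²/K.
ΔT = −F/λ = −6.4/(-1.245) = 5.14 K.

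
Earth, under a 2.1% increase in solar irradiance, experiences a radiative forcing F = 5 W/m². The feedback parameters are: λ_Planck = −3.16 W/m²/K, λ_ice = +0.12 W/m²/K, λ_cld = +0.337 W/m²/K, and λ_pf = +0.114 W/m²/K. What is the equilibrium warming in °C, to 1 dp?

1.9 °C

Net feedback parameter λ = (−3.16) + (+0.12) + (+0.337) + (+0.114) = -2.589 W/m²/K.
ΔT = −F/λ = −5/(-2.589) = 1.9 °C.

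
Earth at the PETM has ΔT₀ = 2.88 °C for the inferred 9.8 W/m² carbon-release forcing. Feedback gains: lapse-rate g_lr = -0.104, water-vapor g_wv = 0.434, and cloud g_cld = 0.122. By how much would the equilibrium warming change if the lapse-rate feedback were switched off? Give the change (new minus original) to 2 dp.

1.23 °C

Original: g = 0.452, ΔT = 2.88/(1−0.452) = 5.2555 °C.
Without lapse-rate: g' = 0.556, ΔT' = 2.88/(1−0.556) = 6.4865 °C.
Change = 6.4865 − 5.2555 = 1.23 °C.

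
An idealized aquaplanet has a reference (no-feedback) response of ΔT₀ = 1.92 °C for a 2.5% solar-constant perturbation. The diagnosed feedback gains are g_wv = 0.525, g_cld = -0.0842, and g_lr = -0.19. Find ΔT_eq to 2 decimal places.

2.56 °C

Total gain g = 0.525 − 0.0842 − 0.19 = 0.2508.
Amplification A = 1/(1 − 0.2508) = 1.335.
ΔT = 1.92 × 1.335 = 2.56 °C.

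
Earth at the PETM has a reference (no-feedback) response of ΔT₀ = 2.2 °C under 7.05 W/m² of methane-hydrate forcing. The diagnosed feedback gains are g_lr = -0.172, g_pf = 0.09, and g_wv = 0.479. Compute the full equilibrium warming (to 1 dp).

Total gain g = -0.172 + 0.09 + 0.479 = 0.397.
Amplification A = 1/(1 − 0.397) = 1.658.
ΔT = 2.2 × 1.658 = 3.6 °C.

3.6 °C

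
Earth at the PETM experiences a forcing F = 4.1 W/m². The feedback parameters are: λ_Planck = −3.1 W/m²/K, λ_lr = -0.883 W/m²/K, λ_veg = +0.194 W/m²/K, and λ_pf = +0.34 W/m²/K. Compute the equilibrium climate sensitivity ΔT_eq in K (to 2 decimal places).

Net feedback parameter λ = (−3.1) + (-0.883) + (+0.194) + (+0.34) = -3.449 W/m²/K.
ΔT = −F/λ = −4.1/(-3.449) = 1.19 K.

1.19 K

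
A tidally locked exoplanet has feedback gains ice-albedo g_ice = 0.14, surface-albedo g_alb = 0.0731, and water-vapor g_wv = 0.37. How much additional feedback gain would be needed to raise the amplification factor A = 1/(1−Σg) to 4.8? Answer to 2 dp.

Current total gain = 0.5831.
Target gain for A = 4.8: g* = 1 − 1/4.8 = 0.7917.
Additional gain needed = 0.7917 − 0.5831 = 0.21.

0.21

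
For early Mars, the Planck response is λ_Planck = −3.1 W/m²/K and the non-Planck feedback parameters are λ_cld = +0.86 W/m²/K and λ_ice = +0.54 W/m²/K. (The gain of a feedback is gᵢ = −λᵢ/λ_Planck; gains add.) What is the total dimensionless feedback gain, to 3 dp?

Convert to gains: g_cld = 0.86/3.1 = 0.2774; g_ice = 0.54/3.1 = 0.1742.
Total gain g = 0.4516.

0.452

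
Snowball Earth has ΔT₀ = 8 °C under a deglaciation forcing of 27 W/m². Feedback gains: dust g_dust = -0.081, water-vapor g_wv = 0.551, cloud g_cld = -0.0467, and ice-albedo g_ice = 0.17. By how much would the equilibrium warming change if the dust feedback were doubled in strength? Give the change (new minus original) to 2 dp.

-3.27 °C

Original: g = 0.5933, ΔT = 8/(1−0.5933) = 19.6705 °C.
With doubled dust: g' = 0.5123, ΔT' = 8/(1−0.5123) = 16.4035 °C.
Change = 16.4035 − 19.6705 = -3.27 °C.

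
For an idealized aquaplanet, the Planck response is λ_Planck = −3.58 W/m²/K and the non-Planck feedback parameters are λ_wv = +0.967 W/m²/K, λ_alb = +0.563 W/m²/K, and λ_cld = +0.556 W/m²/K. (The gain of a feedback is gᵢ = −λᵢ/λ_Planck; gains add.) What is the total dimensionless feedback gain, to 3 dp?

0.583

Convert to gains: g_wv = 0.967/3.58 = 0.2701; g_alb = 0.563/3.58 = 0.1573; g_cld = 0.556/3.58 = 0.1553.
Total gain g = 0.5827.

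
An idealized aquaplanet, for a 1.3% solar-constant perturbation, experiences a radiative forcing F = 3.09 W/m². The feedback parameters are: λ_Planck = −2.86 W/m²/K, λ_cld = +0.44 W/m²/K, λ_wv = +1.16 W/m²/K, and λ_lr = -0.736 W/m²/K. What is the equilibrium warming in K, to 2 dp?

Net feedback parameter λ = (−2.86) + (+0.44) + (+1.16) + (-0.736) = -1.996 W/m²/K.
ΔT = −F/λ = −3.09/(-1.996) = 1.55 K.

1.55 K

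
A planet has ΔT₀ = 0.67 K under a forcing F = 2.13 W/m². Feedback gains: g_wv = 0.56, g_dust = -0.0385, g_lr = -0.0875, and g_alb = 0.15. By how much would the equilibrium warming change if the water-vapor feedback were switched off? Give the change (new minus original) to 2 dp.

Original: g = 0.584, ΔT = 0.67/(1−0.584) = 1.6106 K.
Without water-vapor: g' = 0.024, ΔT' = 0.67/(1−0.024) = 0.6865 K.
Change = 0.6865 − 1.6106 = -0.92 K.

-0.92 K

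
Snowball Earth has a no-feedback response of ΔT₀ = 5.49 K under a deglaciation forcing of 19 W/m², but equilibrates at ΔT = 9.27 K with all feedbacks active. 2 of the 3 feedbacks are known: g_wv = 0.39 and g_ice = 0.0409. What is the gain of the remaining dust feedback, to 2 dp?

-0.02

Amplification A = ΔT/ΔT₀ = 9.27/5.49 = 1.689.
Total gain g = 1 − 1/A = 1 − 1/1.689 = 0.4079.
Known gains sum to 0.39 + 0.0409 = 0.4309.
g_dust = 0.4079 − 0.4309 = -0.02.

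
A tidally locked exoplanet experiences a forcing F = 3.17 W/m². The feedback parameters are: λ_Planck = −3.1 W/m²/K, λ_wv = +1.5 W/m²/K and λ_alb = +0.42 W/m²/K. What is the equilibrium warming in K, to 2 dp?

Net feedback parameter λ = (−3.1) + (+1.5) + (+0.42) = -1.18 W/m²/K.
ΔT = −F/λ = −3.17/(-1.18) = 2.69 K.

2.69 K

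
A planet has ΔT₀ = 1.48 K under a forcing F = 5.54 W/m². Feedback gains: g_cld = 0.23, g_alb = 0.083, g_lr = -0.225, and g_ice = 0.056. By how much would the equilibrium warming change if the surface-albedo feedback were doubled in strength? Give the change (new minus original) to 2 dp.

0.19 K

Original: g = 0.144, ΔT = 1.48/(1−0.144) = 1.7290 K.
With doubled surface-albedo: g' = 0.227, ΔT' = 1.48/(1−0.227) = 1.9146 K.
Change = 1.9146 − 1.7290 = 0.19 K.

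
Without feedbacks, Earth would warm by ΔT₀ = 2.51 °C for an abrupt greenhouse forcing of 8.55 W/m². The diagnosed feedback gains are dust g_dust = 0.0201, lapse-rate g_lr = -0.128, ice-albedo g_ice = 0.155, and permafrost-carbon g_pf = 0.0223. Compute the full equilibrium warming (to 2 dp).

Total gain g = 0.0201 − 0.128 + 0.155 + 0.0223 = 0.0694.
Amplification A = 1/(1 − 0.0694) = 1.075.
ΔT = 2.51 × 1.075 = 2.70 °C.

2.70 °C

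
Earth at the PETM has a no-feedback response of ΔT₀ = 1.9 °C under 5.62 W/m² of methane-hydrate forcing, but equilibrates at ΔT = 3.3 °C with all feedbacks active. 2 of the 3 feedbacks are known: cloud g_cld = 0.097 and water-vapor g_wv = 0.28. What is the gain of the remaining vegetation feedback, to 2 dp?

Amplification A = ΔT/ΔT₀ = 3.3/1.9 = 1.737.
Total gain g = 1 − 1/A = 1 − 1/1.737 = 0.4243.
Known gains sum to 0.097 + 0.28 = 0.377.
g_veg = 0.4243 − 0.377 = 0.05.

0.05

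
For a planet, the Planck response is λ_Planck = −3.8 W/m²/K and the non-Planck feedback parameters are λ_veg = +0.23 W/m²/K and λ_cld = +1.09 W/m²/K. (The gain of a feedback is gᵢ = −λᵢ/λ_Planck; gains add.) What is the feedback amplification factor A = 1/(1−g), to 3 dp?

1.532

Convert to gains: g_veg = 0.23/3.8 = 0.06053; g_cld = 1.09/3.8 = 0.2868.
Total gain g = 0.34733.
A = 1/(1 − 0.34733) = 1.532.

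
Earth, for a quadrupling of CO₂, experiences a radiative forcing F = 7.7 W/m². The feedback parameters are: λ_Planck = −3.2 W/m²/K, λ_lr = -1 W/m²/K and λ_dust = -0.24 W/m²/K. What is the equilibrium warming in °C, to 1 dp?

1.7 °C

Net feedback parameter λ = (−3.2) + (-1) + (-0.24) = -4.44 W/m²/K.
ΔT = −F/λ = −7.7/(-4.44) = 1.7 °C.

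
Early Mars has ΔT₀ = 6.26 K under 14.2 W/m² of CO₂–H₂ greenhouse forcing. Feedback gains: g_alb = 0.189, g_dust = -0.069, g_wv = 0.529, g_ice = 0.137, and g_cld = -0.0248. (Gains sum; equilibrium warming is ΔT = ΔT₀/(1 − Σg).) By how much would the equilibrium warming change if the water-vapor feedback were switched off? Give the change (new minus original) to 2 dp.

-18.06 K

Original: g = 0.7612, ΔT = 6.26/(1−0.7612) = 26.2144 K.
Without water-vapor: g' = 0.2322, ΔT' = 6.26/(1−0.2322) = 8.1532 K.
Change = 8.1532 − 26.2144 = -18.06 K.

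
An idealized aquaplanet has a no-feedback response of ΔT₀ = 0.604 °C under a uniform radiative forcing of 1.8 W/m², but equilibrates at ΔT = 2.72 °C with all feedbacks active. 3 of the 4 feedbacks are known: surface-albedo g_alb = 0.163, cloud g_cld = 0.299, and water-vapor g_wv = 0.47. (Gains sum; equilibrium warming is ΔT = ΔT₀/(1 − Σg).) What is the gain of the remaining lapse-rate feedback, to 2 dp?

-0.15

Amplification A = ΔT/ΔT₀ = 2.72/0.604 = 4.503.
Total gain g = 1 − 1/A = 1 − 1/4.503 = 0.7779.
Known gains sum to 0.163 + 0.299 + 0.47 = 0.932.
g_lr = 0.7779 − 0.932 = -0.15.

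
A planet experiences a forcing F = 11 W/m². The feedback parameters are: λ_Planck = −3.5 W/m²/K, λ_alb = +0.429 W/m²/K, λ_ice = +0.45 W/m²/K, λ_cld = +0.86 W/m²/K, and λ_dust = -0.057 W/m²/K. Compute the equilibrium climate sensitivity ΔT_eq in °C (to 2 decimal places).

Net feedback parameter λ = (−3.5) + (+0.429) + (+0.45) + (+0.86) + (-0.057) = -1.818 W/m²/K.
ΔT = −F/λ = −11/(-1.818) = 6.05 °C.

6.05 °C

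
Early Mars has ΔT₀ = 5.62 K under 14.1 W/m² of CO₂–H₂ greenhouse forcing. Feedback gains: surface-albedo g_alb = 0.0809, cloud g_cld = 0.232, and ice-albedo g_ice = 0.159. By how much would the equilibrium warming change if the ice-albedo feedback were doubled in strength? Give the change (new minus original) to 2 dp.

Original: g = 0.4719, ΔT = 5.62/(1−0.4719) = 10.6419 K.
With doubled ice-albedo: g' = 0.6309, ΔT' = 5.62/(1−0.6309) = 15.2262 K.
Change = 15.2262 − 10.6419 = 4.58 K.

4.58 K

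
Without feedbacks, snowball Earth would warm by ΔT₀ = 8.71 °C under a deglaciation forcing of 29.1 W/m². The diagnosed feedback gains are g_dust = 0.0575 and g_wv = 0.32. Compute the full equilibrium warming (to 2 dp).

Total gain g = 0.0575 + 0.32 = 0.3775.
Amplification A = 1/(1 − 0.3775) = 1.606.
ΔT = 8.71 × 1.606 = 13.99 °C.

13.99 °C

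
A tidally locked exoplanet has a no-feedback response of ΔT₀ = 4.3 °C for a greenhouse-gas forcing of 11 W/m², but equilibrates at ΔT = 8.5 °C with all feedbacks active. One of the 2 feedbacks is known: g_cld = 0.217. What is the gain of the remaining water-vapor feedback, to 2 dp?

0.28

Amplification A = ΔT/ΔT₀ = 8.5/4.3 = 1.977.
Total gain g = 1 − 1/A = 1 − 1/1.977 = 0.4942.
The known gain is 0.217.
g_wv = 0.4942 − 0.217 = 0.28.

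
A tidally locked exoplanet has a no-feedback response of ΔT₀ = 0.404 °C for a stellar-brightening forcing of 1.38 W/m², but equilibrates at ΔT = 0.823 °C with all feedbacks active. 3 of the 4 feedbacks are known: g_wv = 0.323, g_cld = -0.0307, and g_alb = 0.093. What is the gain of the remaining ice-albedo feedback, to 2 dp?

0.12

Amplification A = ΔT/ΔT₀ = 0.823/0.404 = 2.037.
Total gain g = 1 − 1/A = 1 − 1/2.037 = 0.5091.
Known gains sum to 0.323 − 0.0307 + 0.093 = 0.3853.
g_ice = 0.5091 − 0.3853 = 0.12.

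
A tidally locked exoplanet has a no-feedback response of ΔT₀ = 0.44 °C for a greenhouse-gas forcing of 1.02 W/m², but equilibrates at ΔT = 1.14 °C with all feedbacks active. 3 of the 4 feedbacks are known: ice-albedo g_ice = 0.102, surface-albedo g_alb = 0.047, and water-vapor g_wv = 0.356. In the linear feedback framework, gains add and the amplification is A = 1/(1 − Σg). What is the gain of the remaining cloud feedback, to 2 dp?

0.11

Amplification A = ΔT/ΔT₀ = 1.14/0.44 = 2.591.
Total gain g = 1 − 1/A = 1 − 1/2.591 = 0.614.
Known gains sum to 0.102 + 0.047 + 0.356 = 0.505.
g_cld = 0.614 − 0.505 = 0.11.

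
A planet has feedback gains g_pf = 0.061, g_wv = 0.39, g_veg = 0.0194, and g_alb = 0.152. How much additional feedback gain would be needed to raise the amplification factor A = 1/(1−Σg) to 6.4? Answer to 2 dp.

0.22

Current total gain = 0.6224.
Target gain for A = 6.4: g* = 1 − 1/6.4 = 0.8438.
Additional gain needed = 0.8438 − 0.6224 = 0.22.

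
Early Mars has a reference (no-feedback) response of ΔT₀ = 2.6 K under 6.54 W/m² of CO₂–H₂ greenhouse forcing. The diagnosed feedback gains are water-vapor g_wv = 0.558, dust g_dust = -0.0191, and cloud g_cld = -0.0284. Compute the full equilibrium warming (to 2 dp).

Total gain g = 0.558 − 0.0191 − 0.0284 = 0.5105.
Amplification A = 1/(1 − 0.5105) = 2.043.
ΔT = 2.6 × 2.043 = 5.31 K.

5.31 K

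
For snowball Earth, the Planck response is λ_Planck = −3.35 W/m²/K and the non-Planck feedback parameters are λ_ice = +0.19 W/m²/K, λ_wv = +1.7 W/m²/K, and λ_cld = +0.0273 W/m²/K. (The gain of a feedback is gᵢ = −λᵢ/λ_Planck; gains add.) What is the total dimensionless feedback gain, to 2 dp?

Convert to gains: g_ice = 0.19/3.35 = 0.05672; g_wv = 1.7/3.35 = 0.5075; g_cld = 0.0273/3.35 = 0.008149.
Total gain g = 0.572369.

0.57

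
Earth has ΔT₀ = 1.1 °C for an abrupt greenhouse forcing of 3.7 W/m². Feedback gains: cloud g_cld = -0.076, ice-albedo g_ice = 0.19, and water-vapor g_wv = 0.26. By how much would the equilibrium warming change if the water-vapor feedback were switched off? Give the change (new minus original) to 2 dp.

Original: g = 0.374, ΔT = 1.1/(1−0.374) = 1.7572 °C.
Without water-vapor: g' = 0.114, ΔT' = 1.1/(1−0.114) = 1.2415 °C.
Change = 1.2415 − 1.7572 = -0.52 °C.

-0.52 °C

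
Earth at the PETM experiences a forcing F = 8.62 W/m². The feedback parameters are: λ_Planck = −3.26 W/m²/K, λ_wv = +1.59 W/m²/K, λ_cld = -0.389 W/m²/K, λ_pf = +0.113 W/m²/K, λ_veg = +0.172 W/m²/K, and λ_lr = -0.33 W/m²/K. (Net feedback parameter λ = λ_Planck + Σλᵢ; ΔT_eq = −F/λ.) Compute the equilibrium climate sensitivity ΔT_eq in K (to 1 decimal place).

4.1 K

Net feedback parameter λ = (−3.26) + (+1.59) + (-0.389) + (+0.113) + (+0.172) + (-0.33) = -2.104 W/m²/K.
ΔT = −F/λ = −8.62/(-2.104) = 4.1 K.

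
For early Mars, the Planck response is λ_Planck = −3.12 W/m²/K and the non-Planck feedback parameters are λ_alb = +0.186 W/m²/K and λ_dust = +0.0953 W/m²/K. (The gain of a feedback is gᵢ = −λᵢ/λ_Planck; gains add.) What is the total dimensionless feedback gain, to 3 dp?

Convert to gains: g_alb = 0.186/3.12 = 0.05962; g_dust = 0.0953/3.12 = 0.03054.
Total gain g = 0.09016.

0.090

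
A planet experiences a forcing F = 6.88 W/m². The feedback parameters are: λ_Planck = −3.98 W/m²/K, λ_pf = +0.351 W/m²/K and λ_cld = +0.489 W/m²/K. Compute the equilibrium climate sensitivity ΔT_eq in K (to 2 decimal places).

2.19 K

Net feedback parameter λ = (−3.98) + (+0.351) + (+0.489) = -3.14 W/m²/K.
ΔT = −F/λ = −6.88/(-3.14) = 2.19 K.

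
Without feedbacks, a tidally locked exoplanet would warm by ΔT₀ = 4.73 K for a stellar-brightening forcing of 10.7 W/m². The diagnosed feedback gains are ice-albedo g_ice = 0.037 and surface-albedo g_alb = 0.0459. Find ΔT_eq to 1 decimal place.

5.2 K

Total gain g = 0.037 + 0.0459 = 0.0829.
Amplification A = 1/(1 − 0.0829) = 1.09.
ΔT = 4.73 × 1.09 = 5.2 K.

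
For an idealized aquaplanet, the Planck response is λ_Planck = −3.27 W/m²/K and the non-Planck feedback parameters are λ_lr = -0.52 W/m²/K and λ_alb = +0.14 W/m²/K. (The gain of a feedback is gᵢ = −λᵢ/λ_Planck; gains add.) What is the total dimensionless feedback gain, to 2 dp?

-0.12

Convert to gains: g_lr = -0.52/3.27 = -0.159; g_alb = 0.14/3.27 = 0.04281.
Total gain g = -0.11619.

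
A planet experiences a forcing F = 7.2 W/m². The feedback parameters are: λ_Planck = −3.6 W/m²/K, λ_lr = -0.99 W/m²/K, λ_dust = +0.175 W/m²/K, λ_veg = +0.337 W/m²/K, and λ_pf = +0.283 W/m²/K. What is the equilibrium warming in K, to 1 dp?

Net feedback parameter λ = (−3.6) + (-0.99) + (+0.175) + (+0.337) + (+0.283) = -3.795 W/m²/K.
ΔT = −F/λ = −7.2/(-3.795) = 1.9 K.

1.9 K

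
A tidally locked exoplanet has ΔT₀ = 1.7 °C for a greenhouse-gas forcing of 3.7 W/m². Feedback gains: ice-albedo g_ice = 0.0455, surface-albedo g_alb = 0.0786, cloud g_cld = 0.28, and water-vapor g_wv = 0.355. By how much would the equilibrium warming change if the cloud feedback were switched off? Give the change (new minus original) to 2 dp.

-3.79 °C

Original: g = 0.7591, ΔT = 1.7/(1−0.7591) = 7.0569 °C.
Without cloud: g' = 0.4791, ΔT' = 1.7/(1−0.4791) = 3.2636 °C.
Change = 3.2636 − 7.0569 = -3.79 °C.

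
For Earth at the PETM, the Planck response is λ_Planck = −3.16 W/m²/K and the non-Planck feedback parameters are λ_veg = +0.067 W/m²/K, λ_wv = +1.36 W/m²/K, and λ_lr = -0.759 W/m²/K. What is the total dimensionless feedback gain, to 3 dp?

0.211

Convert to gains: g_veg = 0.067/3.16 = 0.0212; g_wv = 1.36/3.16 = 0.4304; g_lr = -0.759/3.16 = -0.2402.
Total gain g = 0.2114.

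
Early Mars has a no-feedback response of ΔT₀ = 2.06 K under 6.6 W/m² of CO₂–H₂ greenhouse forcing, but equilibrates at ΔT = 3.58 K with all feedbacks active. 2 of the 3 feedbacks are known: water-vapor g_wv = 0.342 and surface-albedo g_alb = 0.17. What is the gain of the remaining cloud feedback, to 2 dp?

Amplification A = ΔT/ΔT₀ = 3.58/2.06 = 1.738.
Total gain g = 1 − 1/A = 1 − 1/1.738 = 0.4246.
Known gains sum to 0.342 + 0.17 = 0.512.
g_cld = 0.4246 − 0.512 = -0.09.

-0.09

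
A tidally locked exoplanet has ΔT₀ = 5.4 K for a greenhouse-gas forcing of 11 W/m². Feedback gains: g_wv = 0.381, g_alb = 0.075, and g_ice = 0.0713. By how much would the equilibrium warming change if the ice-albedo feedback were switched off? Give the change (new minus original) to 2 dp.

Original: g = 0.5273, ΔT = 5.4/(1−0.5273) = 11.4237 K.
Without ice-albedo: g' = 0.456, ΔT' = 5.4/(1−0.456) = 9.9265 K.
Change = 9.9265 − 11.4237 = -1.50 K.

-1.50 K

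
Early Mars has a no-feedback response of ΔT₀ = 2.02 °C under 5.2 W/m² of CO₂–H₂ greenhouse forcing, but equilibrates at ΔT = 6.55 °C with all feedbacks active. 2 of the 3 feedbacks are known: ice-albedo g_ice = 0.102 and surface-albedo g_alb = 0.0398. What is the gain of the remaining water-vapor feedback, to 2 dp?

Amplification A = ΔT/ΔT₀ = 6.55/2.02 = 3.243.
Total gain g = 1 − 1/A = 1 − 1/3.243 = 0.6916.
Known gains sum to 0.102 + 0.0398 = 0.1418.
g_wv = 0.6916 − 0.1418 = 0.55.

0.55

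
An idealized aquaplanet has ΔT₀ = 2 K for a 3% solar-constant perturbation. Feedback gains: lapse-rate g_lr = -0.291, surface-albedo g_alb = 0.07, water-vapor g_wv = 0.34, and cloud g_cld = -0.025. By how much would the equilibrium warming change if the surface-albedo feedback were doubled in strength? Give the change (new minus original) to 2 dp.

0.18 K

Original: g = 0.094, ΔT = 2/(1−0.094) = 2.2075 K.
With doubled surface-albedo: g' = 0.164, ΔT' = 2/(1−0.164) = 2.3923 K.
Change = 2.3923 − 2.2075 = 0.18 K.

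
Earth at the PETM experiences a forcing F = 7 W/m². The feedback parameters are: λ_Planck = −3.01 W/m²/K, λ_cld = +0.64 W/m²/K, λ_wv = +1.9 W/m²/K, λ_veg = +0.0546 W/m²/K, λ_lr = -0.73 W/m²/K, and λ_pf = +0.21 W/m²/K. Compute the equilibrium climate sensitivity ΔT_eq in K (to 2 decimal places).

7.48 K

Net feedback parameter λ = (−3.01) + (+0.64) + (+1.9) + (+0.0546) + (-0.73) + (+0.21) = -0.9354 W/m²/K.
ΔT = −F/λ = −7/(-0.9354) = 7.48 K.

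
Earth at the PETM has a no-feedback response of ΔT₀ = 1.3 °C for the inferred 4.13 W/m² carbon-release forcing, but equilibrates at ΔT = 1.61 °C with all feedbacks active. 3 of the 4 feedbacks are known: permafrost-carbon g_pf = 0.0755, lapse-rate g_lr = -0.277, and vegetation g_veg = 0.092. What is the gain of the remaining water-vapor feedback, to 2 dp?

Amplification A = ΔT/ΔT₀ = 1.61/1.3 = 1.238.
Total gain g = 1 − 1/A = 1 − 1/1.238 = 0.1922.
Known gains sum to 0.0755 − 0.277 + 0.092 = -0.1095.
g_wv = 0.1922 + 0.1095 = 0.30.

0.30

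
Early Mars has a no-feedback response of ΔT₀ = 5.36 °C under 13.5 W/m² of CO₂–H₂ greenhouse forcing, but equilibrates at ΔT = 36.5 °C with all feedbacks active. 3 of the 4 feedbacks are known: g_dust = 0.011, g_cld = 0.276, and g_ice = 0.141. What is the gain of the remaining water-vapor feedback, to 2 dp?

0.43

Amplification A = ΔT/ΔT₀ = 36.5/5.36 = 6.81.
Total gain g = 1 − 1/A = 1 − 1/6.81 = 0.8532.
Known gains sum to 0.011 + 0.276 + 0.141 = 0.428.
g_wv = 0.8532 − 0.428 = 0.43.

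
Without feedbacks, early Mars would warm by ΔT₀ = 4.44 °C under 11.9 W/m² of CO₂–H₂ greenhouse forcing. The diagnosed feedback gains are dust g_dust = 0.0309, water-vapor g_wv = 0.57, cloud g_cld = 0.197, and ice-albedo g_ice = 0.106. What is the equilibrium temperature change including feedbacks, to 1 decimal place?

Total gain g = 0.0309 + 0.57 + 0.197 + 0.106 = 0.9039.
Amplification A = 1/(1 − 0.9039) = 10.41.
ΔT = 4.44 × 10.41 = 46.2 °C.

46.2 °C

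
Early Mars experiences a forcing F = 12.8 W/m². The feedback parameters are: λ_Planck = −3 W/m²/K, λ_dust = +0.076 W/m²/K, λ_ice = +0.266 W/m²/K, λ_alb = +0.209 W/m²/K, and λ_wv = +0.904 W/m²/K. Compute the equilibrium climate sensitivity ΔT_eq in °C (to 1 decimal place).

8.3 °C

Net feedback parameter λ = (−3) + (+0.076) + (+0.266) + (+0.209) + (+0.904) = -1.545 W/m²/K.
ΔT = −F/λ = −12.8/(-1.545) = 8.3 °C.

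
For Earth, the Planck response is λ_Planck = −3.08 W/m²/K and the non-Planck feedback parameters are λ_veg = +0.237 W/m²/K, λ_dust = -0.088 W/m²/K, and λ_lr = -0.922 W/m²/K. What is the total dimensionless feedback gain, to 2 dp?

Convert to gains: g_veg = 0.237/3.08 = 0.07695; g_dust = -0.088/3.08 = -0.02857; g_lr = -0.922/3.08 = -0.2994.
Total gain g = -0.25102.

-0.25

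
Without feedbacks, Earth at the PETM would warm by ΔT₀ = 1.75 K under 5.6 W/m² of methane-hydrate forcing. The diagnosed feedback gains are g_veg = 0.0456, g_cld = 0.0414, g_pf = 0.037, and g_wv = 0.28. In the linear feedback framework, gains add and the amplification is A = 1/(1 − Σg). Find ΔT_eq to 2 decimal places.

Total gain g = 0.0456 + 0.0414 + 0.037 + 0.28 = 0.404.
Amplification A = 1/(1 − 0.404) = 1.678.
ΔT = 1.75 × 1.678 = 2.94 K.

2.94 K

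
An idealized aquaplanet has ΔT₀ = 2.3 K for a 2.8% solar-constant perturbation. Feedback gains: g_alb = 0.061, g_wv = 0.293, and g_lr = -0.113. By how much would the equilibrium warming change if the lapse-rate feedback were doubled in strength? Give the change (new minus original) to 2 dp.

-0.39 K

Original: g = 0.241, ΔT = 2.3/(1−0.241) = 3.0303 K.
With doubled lapse-rate: g' = 0.128, ΔT' = 2.3/(1−0.128) = 2.6376 K.
Change = 2.6376 − 3.0303 = -0.39 K.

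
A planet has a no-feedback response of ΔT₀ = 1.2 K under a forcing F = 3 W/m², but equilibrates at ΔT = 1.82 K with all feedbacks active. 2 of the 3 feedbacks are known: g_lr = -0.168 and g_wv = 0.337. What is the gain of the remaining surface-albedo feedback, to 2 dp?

Amplification A = ΔT/ΔT₀ = 1.82/1.2 = 1.517.
Total gain g = 1 − 1/A = 1 − 1/1.517 = 0.3408.
Known gains sum to -0.168 + 0.337 = 0.169.
g_alb = 0.3408 − 0.169 = 0.17.

0.17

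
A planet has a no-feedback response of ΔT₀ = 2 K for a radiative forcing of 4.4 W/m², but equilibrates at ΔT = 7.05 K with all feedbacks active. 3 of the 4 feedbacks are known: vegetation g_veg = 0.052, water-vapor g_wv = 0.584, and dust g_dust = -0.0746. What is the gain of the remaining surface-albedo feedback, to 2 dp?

0.15

Amplification A = ΔT/ΔT₀ = 7.05/2 = 3.525.
Total gain g = 1 − 1/A = 1 − 1/3.525 = 0.7163.
Known gains sum to 0.052 + 0.584 − 0.0746 = 0.5614.
g_alb = 0.7163 − 0.5614 = 0.15.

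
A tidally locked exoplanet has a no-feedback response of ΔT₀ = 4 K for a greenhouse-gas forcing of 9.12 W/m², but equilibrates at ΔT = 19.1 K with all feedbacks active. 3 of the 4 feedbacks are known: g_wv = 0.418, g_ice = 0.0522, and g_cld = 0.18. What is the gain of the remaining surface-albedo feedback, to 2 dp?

Amplification A = ΔT/ΔT₀ = 19.1/4 = 4.775.
Total gain g = 1 − 1/A = 1 − 1/4.775 = 0.7906.
Known gains sum to 0.418 + 0.0522 + 0.18 = 0.6502.
g_alb = 0.7906 − 0.6502 = 0.14.

0.14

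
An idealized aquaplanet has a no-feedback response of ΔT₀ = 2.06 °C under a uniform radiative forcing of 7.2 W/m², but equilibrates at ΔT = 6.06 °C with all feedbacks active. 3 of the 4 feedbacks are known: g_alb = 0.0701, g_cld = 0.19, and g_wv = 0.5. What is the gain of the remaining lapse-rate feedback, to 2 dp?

Amplification A = ΔT/ΔT₀ = 6.06/2.06 = 2.942.
Total gain g = 1 − 1/A = 1 − 1/2.942 = 0.6601.
Known gains sum to 0.0701 + 0.19 + 0.5 = 0.7601.
g_lr = 0.6601 − 0.7601 = -0.10.

-0.10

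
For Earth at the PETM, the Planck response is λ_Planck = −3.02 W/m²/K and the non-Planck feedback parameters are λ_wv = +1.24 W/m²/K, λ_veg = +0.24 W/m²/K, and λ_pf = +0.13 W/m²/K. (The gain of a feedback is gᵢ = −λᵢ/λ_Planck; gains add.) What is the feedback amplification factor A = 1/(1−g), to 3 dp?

2.142

Convert to gains: g_wv = 1.24/3.02 = 0.4106; g_veg = 0.24/3.02 = 0.07947; g_pf = 0.13/3.02 = 0.04305.
Total gain g = 0.53312.
A = 1/(1 − 0.53312) = 2.142.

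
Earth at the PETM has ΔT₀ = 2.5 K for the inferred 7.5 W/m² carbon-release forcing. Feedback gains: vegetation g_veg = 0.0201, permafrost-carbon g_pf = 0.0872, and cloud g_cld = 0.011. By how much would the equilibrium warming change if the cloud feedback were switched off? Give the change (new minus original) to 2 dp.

-0.03 K

Original: g = 0.1183, ΔT = 2.5/(1−0.1183) = 2.8354 K.
Without cloud: g' = 0.1073, ΔT' = 2.5/(1−0.1073) = 2.8005 K.
Change = 2.8005 − 2.8354 = -0.03 K.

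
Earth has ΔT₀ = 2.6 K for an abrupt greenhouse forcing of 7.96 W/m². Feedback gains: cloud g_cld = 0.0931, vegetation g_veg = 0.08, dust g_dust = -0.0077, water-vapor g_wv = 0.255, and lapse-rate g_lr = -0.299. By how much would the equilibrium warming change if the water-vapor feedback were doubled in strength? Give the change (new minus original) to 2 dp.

1.21 K

Original: g = 0.1214, ΔT = 2.6/(1−0.1214) = 2.9593 K.
With doubled water-vapor: g' = 0.3764, ΔT' = 2.6/(1−0.3764) = 4.1693 K.
Change = 4.1693 − 2.9593 = 1.21 K.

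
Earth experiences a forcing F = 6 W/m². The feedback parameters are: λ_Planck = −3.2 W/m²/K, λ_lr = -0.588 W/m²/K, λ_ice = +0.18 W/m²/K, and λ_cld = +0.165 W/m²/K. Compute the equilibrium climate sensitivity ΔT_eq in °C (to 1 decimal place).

Net feedback parameter λ = (−3.2) + (-0.588) + (+0.18) + (+0.165) = -3.443 W/m²/K.
ΔT = −F/λ = −6/(-3.443) = 1.7 °C.

1.7 °C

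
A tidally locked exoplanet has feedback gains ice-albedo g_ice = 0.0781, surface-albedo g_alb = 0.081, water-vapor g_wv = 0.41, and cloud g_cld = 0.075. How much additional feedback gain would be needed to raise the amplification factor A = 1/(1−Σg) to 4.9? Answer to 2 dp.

0.15

Current total gain = 0.6441.
Target gain for A = 4.9: g* = 1 − 1/4.9 = 0.7959.
Additional gain needed = 0.7959 − 0.6441 = 0.15.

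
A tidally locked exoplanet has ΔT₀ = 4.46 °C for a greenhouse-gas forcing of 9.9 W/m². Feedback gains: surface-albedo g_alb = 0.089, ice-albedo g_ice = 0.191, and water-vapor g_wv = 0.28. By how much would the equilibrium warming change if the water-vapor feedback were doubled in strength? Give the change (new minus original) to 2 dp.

17.74 °C

Original: g = 0.56, ΔT = 4.46/(1−0.56) = 10.1364 °C.
With doubled water-vapor: g' = 0.84, ΔT' = 4.46/(1−0.84) = 27.8750 °C.
Change = 27.8750 − 10.1364 = 17.74 °C.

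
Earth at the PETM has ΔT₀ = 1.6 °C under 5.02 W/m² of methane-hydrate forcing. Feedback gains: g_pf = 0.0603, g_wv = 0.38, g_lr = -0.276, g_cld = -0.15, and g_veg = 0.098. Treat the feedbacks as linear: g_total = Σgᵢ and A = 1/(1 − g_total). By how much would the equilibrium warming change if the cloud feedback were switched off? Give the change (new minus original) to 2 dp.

0.37 °C

Original: g = 0.1123, ΔT = 1.6/(1−0.1123) = 1.8024 °C.
Without cloud: g' = 0.2623, ΔT' = 1.6/(1−0.2623) = 2.1689 °C.
Change = 2.1689 − 1.8024 = 0.37 °C.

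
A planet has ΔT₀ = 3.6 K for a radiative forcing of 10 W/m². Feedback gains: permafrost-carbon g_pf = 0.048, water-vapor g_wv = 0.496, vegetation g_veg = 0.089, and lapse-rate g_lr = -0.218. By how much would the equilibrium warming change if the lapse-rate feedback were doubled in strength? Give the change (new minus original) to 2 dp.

Original: g = 0.415, ΔT = 3.6/(1−0.415) = 6.1538 K.
With doubled lapse-rate: g' = 0.197, ΔT' = 3.6/(1−0.197) = 4.4832 K.
Change = 4.4832 − 6.1538 = -1.67 K.

-1.67 K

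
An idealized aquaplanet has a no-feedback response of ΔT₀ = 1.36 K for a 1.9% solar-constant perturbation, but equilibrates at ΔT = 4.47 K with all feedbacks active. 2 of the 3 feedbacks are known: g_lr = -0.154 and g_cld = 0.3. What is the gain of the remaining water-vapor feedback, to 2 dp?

Amplification A = ΔT/ΔT₀ = 4.47/1.36 = 3.287.
Total gain g = 1 − 1/A = 1 − 1/3.287 = 0.6958.
Known gains sum to -0.154 + 0.3 = 0.146.
g_wv = 0.6958 − 0.146 = 0.55.

0.55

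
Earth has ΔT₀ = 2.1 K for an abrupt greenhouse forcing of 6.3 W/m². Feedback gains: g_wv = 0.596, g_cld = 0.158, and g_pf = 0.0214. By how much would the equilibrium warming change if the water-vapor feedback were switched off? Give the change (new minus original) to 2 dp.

Original: g = 0.7754, ΔT = 2.1/(1−0.7754) = 9.3500 K.
Without water-vapor: g' = 0.1794, ΔT' = 2.1/(1−0.1794) = 2.5591 K.
Change = 2.5591 − 9.3500 = -6.79 K.

-6.79 K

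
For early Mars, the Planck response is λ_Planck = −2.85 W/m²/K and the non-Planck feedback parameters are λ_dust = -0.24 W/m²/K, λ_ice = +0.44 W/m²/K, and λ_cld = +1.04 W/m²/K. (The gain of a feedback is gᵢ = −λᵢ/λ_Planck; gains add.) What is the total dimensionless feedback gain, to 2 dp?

0.44

Convert to gains: g_dust = -0.24/2.85 = -0.08421; g_ice = 0.44/2.85 = 0.1544; g_cld = 1.04/2.85 = 0.3649.
Total gain g = 0.43509.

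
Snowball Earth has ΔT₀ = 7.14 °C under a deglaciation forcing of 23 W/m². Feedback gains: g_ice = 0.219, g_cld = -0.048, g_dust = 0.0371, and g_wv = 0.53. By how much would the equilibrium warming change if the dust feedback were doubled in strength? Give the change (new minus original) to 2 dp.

Original: g = 0.7381, ΔT = 7.14/(1−0.7381) = 27.2623 °C.
With doubled dust: g' = 0.7752, ΔT' = 7.14/(1−0.7752) = 31.7616 °C.
Change = 31.7616 − 27.2623 = 4.50 °C.

4.50 °C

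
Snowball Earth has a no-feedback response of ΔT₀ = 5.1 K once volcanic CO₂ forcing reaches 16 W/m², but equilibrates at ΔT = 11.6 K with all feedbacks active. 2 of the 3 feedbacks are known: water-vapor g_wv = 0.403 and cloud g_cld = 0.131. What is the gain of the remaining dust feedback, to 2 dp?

Amplification A = ΔT/ΔT₀ = 11.6/5.1 = 2.275.
Total gain g = 1 − 1/A = 1 − 1/2.275 = 0.5604.
Known gains sum to 0.403 + 0.131 = 0.534.
g_dust = 0.5604 − 0.534 = 0.03.

0.03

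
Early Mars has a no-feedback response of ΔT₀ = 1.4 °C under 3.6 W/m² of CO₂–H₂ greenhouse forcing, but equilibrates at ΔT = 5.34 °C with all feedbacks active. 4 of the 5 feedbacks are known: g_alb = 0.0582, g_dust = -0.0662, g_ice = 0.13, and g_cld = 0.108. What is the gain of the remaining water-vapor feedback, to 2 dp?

0.51

Amplification A = ΔT/ΔT₀ = 5.34/1.4 = 3.814.
Total gain g = 1 − 1/A = 1 − 1/3.814 = 0.7378.
Known gains sum to 0.0582 − 0.0662 + 0.13 + 0.108 = 0.23.
g_wv = 0.7378 − 0.23 = 0.51.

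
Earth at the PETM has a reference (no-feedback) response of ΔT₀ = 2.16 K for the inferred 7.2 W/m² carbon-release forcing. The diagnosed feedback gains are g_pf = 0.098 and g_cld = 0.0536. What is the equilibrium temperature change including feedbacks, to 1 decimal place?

2.5 K

Total gain g = 0.098 + 0.0536 = 0.1516.
Amplification A = 1/(1 − 0.1516) = 1.179.
ΔT = 2.16 × 1.179 = 2.5 K.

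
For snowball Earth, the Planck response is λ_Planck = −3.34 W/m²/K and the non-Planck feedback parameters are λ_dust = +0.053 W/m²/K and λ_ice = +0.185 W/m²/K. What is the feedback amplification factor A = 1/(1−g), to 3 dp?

1.077

Convert to gains: g_dust = 0.053/3.34 = 0.01587; g_ice = 0.185/3.34 = 0.05539.
Total gain g = 0.07126.
A = 1/(1 − 0.07126) = 1.077.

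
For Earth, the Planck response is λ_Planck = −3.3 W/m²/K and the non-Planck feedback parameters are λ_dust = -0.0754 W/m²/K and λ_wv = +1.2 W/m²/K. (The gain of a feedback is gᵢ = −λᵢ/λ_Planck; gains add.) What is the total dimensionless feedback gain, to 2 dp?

0.34

Convert to gains: g_dust = -0.0754/3.3 = -0.02285; g_wv = 1.2/3.3 = 0.3636.
Total gain g = 0.34075.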